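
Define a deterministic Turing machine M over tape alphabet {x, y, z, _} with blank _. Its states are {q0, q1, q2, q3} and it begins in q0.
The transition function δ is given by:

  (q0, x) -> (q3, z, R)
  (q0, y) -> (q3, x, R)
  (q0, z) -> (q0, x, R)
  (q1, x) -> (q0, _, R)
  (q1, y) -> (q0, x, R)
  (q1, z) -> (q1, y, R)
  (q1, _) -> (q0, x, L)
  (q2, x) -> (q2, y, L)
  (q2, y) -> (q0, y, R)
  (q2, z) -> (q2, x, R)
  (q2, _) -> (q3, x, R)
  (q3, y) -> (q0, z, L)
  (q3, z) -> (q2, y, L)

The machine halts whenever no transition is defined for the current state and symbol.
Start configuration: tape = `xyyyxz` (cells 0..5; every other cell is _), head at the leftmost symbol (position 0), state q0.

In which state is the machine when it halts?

q0

state=q0 head=0 tape=[x]yyyxz_   (q0,x)→(q3,z,R)
state=q3 head=1 tape=z[y]yyxz_   (q3,y)→(q0,z,L)
state=q0 head=0 tape=[z]zyyxz_   (q0,z)→(q0,x,R)
state=q0 head=1 tape=x[z]yyxz_   (q0,z)→(q0,x,R)
state=q0 head=2 tape=xx[y]yxz_   (q0,y)→(q3,x,R)
state=q3 head=3 tape=xxx[y]xz_   (q3,y)→(q0,z,L)
state=q0 head=2 tape=xx[x]zxz_   (q0,x)→(q3,z,R)
state=q3 head=3 tape=xxz[z]xz_   (q3,z)→(q2,y,L)
state=q2 head=2 tape=xx[z]yxz_   (q2,z)→(q2,x,R)
state=q2 head=3 tape=xxx[y]xz_   (q2,y)→(q0,y,R)
state=q0 head=4 tape=xxxy[x]z_   (q0,x)→(q3,z,R)
state=q3 head=5 tape=xxxyz[z]_   (q3,z)→(q2,y,L)
state=q2 head=4 tape=xxxy[z]y_   (q2,z)→(q2,x,R)
state=q2 head=5 tape=xxxyx[y]_   (q2,y)→(q0,y,R)
state=q0 head=6 tape=xxxyxy[_]
No transition is defined for (q0, _); M halts in state q0.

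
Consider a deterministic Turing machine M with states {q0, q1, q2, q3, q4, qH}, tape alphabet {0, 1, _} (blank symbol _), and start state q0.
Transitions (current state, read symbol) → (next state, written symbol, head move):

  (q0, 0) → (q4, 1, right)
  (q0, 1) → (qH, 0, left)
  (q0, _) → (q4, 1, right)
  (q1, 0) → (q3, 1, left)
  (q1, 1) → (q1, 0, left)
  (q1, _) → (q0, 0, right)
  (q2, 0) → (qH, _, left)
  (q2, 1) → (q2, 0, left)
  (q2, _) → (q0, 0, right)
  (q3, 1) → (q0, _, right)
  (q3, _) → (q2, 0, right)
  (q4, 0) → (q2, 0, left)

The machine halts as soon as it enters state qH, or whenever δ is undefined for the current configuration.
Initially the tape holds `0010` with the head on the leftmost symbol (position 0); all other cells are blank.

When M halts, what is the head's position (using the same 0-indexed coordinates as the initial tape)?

state=q0 head=0 tape=__[0]010   (q0,0)→(q4,1,right)
state=q4 head=1 tape=__1[0]10   (q4,0)→(q2,0,left)
state=q2 head=0 tape=__[1]010   (q2,1)→(q2,0,left)
state=q2 head=-1 tape=_[_]0010   (q2,_)→(q0,0,right)
state=q0 head=0 tape=_0[0]010   (q0,0)→(q4,1,right)
state=q4 head=1 tape=_01[0]10   (q4,0)→(q2,0,left)
state=q2 head=0 tape=_0[1]010   (q2,1)→(q2,0,left)
state=q2 head=-1 tape=_[0]0010   (q2,0)→(qH,_,left)
state=qH head=-2 tape=[_]_0010
At halt the head is at cell -2.

-2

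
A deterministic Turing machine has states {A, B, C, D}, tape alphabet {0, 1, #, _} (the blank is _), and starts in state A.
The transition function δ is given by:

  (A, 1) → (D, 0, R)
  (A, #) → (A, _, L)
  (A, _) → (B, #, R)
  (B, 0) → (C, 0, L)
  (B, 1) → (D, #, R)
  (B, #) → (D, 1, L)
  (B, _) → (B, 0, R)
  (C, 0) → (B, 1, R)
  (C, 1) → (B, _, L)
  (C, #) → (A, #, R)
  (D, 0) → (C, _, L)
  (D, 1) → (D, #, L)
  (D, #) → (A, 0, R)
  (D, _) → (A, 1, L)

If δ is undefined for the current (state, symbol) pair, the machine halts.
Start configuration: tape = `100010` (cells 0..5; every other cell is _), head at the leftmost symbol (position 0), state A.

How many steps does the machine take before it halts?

A | _[1]00010   read 1 → write 0, move R, go to D
D | _0[0]0010   read 0 → write _, move L, go to C
C | _[0]_0010   read 0 → write 1, move R, go to B
B | _1[_]0010   read _ → write 0, move R, go to B
B | _10[0]010   read 0 → write 0, move L, go to C
C | _1[0]0010   read 0 → write 1, move R, go to B
B | _11[0]010   read 0 → write 0, move L, go to C
C | _1[1]0010   read 1 → write _, move L, go to B
B | _[1]_0010   read 1 → write #, move R, go to D
D | _#[_]0010   read _ → write 1, move L, go to A
A | _[#]10010   read # → write _, move L, go to A
A | [_]_10010   read _ → write #, move R, go to B
B | #[_]10010   read _ → write 0, move R, go to B
B | #0[1]0010   read 1 → write #, move R, go to D
D | #0#[0]010   read 0 → write _, move L, go to C
C | #0[#]_010   read # → write #, move R, go to A
A | #0#[_]010   read _ → write #, move R, go to B
B | #0##[0]10   read 0 → write 0, move L, go to C
C | #0#[#]010   read # → write #, move R, go to A
A | #0##[0]10
M halts after 19 transitions.

19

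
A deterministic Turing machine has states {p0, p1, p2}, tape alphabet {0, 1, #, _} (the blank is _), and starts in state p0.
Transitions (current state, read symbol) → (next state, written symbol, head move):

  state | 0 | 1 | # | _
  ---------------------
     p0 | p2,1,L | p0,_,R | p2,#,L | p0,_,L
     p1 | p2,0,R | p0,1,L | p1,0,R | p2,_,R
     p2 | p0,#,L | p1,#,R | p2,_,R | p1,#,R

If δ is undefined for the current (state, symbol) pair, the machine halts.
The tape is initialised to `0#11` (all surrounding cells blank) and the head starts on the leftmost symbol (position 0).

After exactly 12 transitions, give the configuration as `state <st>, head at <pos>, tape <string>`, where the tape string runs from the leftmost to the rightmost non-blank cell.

state=p0 head=0 tape=__[0]#11   (p0,0)→(p2,1,L)
state=p2 head=-1 tape=_[_]1#11   (p2,_)→(p1,#,R)
state=p1 head=0 tape=_#[1]#11   (p1,1)→(p0,1,L)
state=p0 head=-1 tape=_[#]1#11   (p0,#)→(p2,#,L)
state=p2 head=-2 tape=[_]#1#11   (p2,_)→(p1,#,R)
state=p1 head=-1 tape=#[#]1#11   (p1,#)→(p1,0,R)
state=p1 head=0 tape=#0[1]#11   (p1,1)→(p0,1,L)
state=p0 head=-1 tape=#[0]1#11   (p0,0)→(p2,1,L)
state=p2 head=-2 tape=[#]11#11   (p2,#)→(p2,_,R)
state=p2 head=-1 tape=_[1]1#11   (p2,1)→(p1,#,R)
state=p1 head=0 tape=_#[1]#11   (p1,1)→(p0,1,L)
state=p0 head=-1 tape=_[#]1#11   (p0,#)→(p2,#,L)
state=p2 head=-2 tape=[_]#1#11
After 12 steps: state p2, head at -2, tape #1#11.

state p2, head at -2, tape #1#11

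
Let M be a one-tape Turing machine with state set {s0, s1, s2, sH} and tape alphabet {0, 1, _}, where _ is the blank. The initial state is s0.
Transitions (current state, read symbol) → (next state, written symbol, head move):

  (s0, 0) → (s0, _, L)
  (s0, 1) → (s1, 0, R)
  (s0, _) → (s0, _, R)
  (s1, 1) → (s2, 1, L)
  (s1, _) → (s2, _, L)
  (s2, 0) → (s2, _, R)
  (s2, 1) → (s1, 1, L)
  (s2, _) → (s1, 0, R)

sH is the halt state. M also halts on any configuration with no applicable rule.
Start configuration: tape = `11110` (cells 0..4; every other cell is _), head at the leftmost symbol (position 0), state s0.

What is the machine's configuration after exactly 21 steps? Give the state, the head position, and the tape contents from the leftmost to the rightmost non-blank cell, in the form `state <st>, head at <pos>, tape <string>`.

state s2, head at -1, tape 1110

s0 | _[1]1110   read 1 → write 0, move R, go to s1
s1 | _0[1]110   read 1 → write 1, move L, go to s2
s2 | _[0]1110   read 0 → write _, move R, go to s2
s2 | __[1]110   read 1 → write 1, move L, go to s1
s1 | _[_]1110   read _ → write _, move L, go to s2
s2 | [_]_1110   read _ → write 0, move R, go to s1
s1 | 0[_]1110   read _ → write _, move L, go to s2
s2 | [0]_1110   read 0 → write _, move R, go to s2
s2 | _[_]1110   read _ → write 0, move R, go to s1
s1 | _0[1]110   read 1 → write 1, move L, go to s2
s2 | _[0]1110   read 0 → write _, move R, go to s2
s2 | __[1]110   read 1 → write 1, move L, go to s1
s1 | _[_]1110   read _ → write _, move L, go to s2
s2 | [_]_1110   read _ → write 0, move R, go to s1
s1 | 0[_]1110   read _ → write _, move L, go to s2
s2 | [0]_1110   read 0 → write _, move R, go to s2
s2 | _[_]1110   read _ → write 0, move R, go to s1
s1 | _0[1]110   read 1 → write 1, move L, go to s2
s2 | _[0]1110   read 0 → write _, move R, go to s2
s2 | __[1]110   read 1 → write 1, move L, go to s1
s1 | _[_]1110   read _ → write _, move L, go to s2
s2 | [_]_1110
After 21 steps: state s2, head at -1, tape 1110.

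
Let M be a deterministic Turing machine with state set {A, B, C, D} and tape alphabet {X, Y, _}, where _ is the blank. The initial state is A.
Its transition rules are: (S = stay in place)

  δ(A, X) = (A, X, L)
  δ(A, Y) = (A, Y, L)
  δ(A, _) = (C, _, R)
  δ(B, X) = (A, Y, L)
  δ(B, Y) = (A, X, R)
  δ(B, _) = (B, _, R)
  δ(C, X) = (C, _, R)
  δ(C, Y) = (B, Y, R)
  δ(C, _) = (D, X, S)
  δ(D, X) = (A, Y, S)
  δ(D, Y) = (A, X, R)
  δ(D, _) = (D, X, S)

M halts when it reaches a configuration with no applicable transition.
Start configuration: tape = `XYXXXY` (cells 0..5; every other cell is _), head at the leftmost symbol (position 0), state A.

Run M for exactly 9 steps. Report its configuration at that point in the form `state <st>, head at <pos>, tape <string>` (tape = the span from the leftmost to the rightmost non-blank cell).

state A, head at 3, tape YXXXY

A | _[X]YXXXY   read X → write X, move L, go to A
A | [_]XYXXXY   read _ → write _, move R, go to C
C | _[X]YXXXY   read X → write _, move R, go to C
C | __[Y]XXXY   read Y → write Y, move R, go to B
B | __Y[X]XXY   read X → write Y, move L, go to A
A | __[Y]YXXY   read Y → write Y, move L, go to A
A | _[_]YYXXY   read _ → write _, move R, go to C
C | __[Y]YXXY   read Y → write Y, move R, go to B
B | __Y[Y]XXY   read Y → write X, move R, go to A
A | __YX[X]XY
After 9 steps: state A, head at 3, tape YXXXY.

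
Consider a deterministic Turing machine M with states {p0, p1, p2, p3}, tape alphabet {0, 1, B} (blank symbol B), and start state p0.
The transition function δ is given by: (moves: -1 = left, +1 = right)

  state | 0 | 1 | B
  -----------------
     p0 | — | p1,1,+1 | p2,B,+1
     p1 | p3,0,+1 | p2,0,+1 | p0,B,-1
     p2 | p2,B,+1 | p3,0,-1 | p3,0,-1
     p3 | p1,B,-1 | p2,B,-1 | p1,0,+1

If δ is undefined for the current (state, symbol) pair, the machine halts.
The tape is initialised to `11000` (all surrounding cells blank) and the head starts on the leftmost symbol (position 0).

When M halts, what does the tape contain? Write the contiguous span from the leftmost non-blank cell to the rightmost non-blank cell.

p0 | [1]1000BBB   read 1 → write 1, move +1, go to p1
p1 | 1[1]000BBB   read 1 → write 0, move +1, go to p2
p2 | 10[0]00BBB   read 0 → write B, move +1, go to p2
p2 | 10B[0]0BBB   read 0 → write B, move +1, go to p2
p2 | 10BB[0]BBB   read 0 → write B, move +1, go to p2
p2 | 10BBB[B]BB   read B → write 0, move -1, go to p3
p3 | 10BB[B]0BB   read B → write 0, move +1, go to p1
p1 | 10BB0[0]BB   read 0 → write 0, move +1, go to p3
p3 | 10BB00[B]B   read B → write 0, move +1, go to p1
p1 | 10BB000[B]   read B → write B, move -1, go to p0
p0 | 10BB00[0]B
The non-blank tape span at halt is 10BB000.

10BB000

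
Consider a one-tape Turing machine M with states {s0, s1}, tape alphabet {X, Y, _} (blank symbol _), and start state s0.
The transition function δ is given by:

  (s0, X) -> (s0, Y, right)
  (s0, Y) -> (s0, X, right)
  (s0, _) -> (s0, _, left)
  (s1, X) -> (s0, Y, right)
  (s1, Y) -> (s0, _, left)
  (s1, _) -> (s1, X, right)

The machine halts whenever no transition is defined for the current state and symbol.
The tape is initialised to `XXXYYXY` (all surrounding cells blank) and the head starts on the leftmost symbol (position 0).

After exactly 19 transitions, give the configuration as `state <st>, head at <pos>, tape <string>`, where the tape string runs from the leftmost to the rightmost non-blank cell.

state=s0 head=0 tape=[X]XXYYXY_   (s0,X)→(s0,Y,right)
state=s0 head=1 tape=Y[X]XYYXY_   (s0,X)→(s0,Y,right)
state=s0 head=2 tape=YY[X]YYXY_   (s0,X)→(s0,Y,right)
state=s0 head=3 tape=YYY[Y]YXY_   (s0,Y)→(s0,X,right)
state=s0 head=4 tape=YYYX[Y]XY_   (s0,Y)→(s0,X,right)
state=s0 head=5 tape=YYYXX[X]Y_   (s0,X)→(s0,Y,right)
state=s0 head=6 tape=YYYXXY[Y]_   (s0,Y)→(s0,X,right)
state=s0 head=7 tape=YYYXXYX[_]   (s0,_)→(s0,_,left)
state=s0 head=6 tape=YYYXXY[X]_   (s0,X)→(s0,Y,right)
state=s0 head=7 tape=YYYXXYY[_]   (s0,_)→(s0,_,left)
state=s0 head=6 tape=YYYXXY[Y]_   (s0,Y)→(s0,X,right)
state=s0 head=7 tape=YYYXXYX[_]   (s0,_)→(s0,_,left)
state=s0 head=6 tape=YYYXXY[X]_   (s0,X)→(s0,Y,right)
state=s0 head=7 tape=YYYXXYY[_]   (s0,_)→(s0,_,left)
state=s0 head=6 tape=YYYXXY[Y]_   (s0,Y)→(s0,X,right)
state=s0 head=7 tape=YYYXXYX[_]   (s0,_)→(s0,_,left)
state=s0 head=6 tape=YYYXXY[X]_   (s0,X)→(s0,Y,right)
state=s0 head=7 tape=YYYXXYY[_]   (s0,_)→(s0,_,left)
state=s0 head=6 tape=YYYXXY[Y]_   (s0,Y)→(s0,X,right)
state=s0 head=7 tape=YYYXXYX[_]
After 19 steps: state s0, head at 7, tape YYYXXYX.

state s0, head at 7, tape YYYXXYX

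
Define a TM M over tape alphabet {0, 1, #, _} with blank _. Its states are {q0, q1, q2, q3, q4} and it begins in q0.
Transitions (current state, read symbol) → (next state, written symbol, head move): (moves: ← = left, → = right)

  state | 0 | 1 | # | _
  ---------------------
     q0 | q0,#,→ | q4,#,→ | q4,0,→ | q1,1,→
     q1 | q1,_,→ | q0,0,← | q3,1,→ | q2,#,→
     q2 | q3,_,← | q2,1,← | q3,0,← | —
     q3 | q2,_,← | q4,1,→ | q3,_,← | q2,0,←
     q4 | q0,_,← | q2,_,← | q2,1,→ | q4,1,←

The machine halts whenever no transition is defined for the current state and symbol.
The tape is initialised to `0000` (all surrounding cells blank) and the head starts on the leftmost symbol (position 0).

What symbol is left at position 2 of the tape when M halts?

state=q0 head=0 tape=[0]000___   (q0,0)→(q0,#,→)
state=q0 head=1 tape=#[0]00___   (q0,0)→(q0,#,→)
state=q0 head=2 tape=##[0]0___   (q0,0)→(q0,#,→)
state=q0 head=3 tape=###[0]___   (q0,0)→(q0,#,→)
state=q0 head=4 tape=####[_]__   (q0,_)→(q1,1,→)
state=q1 head=5 tape=####1[_]_   (q1,_)→(q2,#,→)
state=q2 head=6 tape=####1#[_]
Cell 2 holds # when M halts.

#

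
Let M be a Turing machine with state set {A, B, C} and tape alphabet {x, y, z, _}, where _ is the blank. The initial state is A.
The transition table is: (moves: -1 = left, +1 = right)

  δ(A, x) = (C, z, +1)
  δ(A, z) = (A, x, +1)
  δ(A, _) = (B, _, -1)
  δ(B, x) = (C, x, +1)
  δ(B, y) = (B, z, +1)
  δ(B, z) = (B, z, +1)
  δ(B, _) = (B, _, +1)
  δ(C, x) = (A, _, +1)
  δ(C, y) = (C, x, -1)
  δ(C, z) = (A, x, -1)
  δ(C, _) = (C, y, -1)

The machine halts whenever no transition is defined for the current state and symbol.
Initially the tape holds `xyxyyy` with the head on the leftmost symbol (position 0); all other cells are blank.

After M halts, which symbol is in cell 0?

_

A | __[x]yxyyy   read x → write z, move +1, go to C
C | __z[y]xyyy   read y → write x, move -1, go to C
C | __[z]xxyyy   read z → write x, move -1, go to A
A | _[_]xxxyyy   read _ → write _, move -1, go to B
B | [_]_xxxyyy   read _ → write _, move +1, go to B
B | _[_]xxxyyy   read _ → write _, move +1, go to B
B | __[x]xxyyy   read x → write x, move +1, go to C
C | __x[x]xyyy   read x → write _, move +1, go to A
A | __x_[x]yyy   read x → write z, move +1, go to C
C | __x_z[y]yy   read y → write x, move -1, go to C
C | __x_[z]xyy   read z → write x, move -1, go to A
A | __x[_]xxyy   read _ → write _, move -1, go to B
B | __[x]_xxyy   read x → write x, move +1, go to C
C | __x[_]xxyy   read _ → write y, move -1, go to C
C | __[x]yxxyy   read x → write _, move +1, go to A
A | ___[y]xxyy
Cell 0 holds _ when M halts.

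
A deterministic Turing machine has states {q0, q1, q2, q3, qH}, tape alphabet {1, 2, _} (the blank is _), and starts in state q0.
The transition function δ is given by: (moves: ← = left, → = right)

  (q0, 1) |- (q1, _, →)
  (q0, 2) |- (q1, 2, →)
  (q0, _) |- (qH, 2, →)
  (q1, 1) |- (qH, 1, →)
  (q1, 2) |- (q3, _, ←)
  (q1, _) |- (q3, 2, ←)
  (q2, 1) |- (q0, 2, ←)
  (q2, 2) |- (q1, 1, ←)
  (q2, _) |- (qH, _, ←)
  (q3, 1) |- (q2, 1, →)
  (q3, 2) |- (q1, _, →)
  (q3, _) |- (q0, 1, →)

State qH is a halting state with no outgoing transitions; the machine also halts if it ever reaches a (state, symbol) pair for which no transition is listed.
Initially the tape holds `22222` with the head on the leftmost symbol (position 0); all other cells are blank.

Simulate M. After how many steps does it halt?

26

state=q0 head=0 tape=[2]2222__   (q0,2)→(q1,2,→)
state=q1 head=1 tape=2[2]222__   (q1,2)→(q3,_,←)
state=q3 head=0 tape=[2]_222__   (q3,2)→(q1,_,→)
state=q1 head=1 tape=_[_]222__   (q1,_)→(q3,2,←)
state=q3 head=0 tape=[_]2222__   (q3,_)→(q0,1,→)
state=q0 head=1 tape=1[2]222__   (q0,2)→(q1,2,→)
state=q1 head=2 tape=12[2]22__   (q1,2)→(q3,_,←)
state=q3 head=1 tape=1[2]_22__   (q3,2)→(q1,_,→)
state=q1 head=2 tape=1_[_]22__   (q1,_)→(q3,2,←)
state=q3 head=1 tape=1[_]222__   (q3,_)→(q0,1,→)
state=q0 head=2 tape=11[2]22__   (q0,2)→(q1,2,→)
state=q1 head=3 tape=112[2]2__   (q1,2)→(q3,_,←)
state=q3 head=2 tape=11[2]_2__   (q3,2)→(q1,_,→)
state=q1 head=3 tape=11_[_]2__   (q1,_)→(q3,2,←)
state=q3 head=2 tape=11[_]22__   (q3,_)→(q0,1,→)
state=q0 head=3 tape=111[2]2__   (q0,2)→(q1,2,→)
state=q1 head=4 tape=1112[2]__   (q1,2)→(q3,_,←)
state=q3 head=3 tape=111[2]___   (q3,2)→(q1,_,→)
state=q1 head=4 tape=111_[_]__   (q1,_)→(q3,2,←)
state=q3 head=3 tape=111[_]2__   (q3,_)→(q0,1,→)
state=q0 head=4 tape=1111[2]__   (q0,2)→(q1,2,→)
state=q1 head=5 tape=11112[_]_   (q1,_)→(q3,2,←)
state=q3 head=4 tape=1111[2]2_   (q3,2)→(q1,_,→)
state=q1 head=5 tape=1111_[2]_   (q1,2)→(q3,_,←)
state=q3 head=4 tape=1111[_]__   (q3,_)→(q0,1,→)
state=q0 head=5 tape=11111[_]_   (q0,_)→(qH,2,→)
state=qH head=6 tape=111112[_]
M halts after 26 transitions.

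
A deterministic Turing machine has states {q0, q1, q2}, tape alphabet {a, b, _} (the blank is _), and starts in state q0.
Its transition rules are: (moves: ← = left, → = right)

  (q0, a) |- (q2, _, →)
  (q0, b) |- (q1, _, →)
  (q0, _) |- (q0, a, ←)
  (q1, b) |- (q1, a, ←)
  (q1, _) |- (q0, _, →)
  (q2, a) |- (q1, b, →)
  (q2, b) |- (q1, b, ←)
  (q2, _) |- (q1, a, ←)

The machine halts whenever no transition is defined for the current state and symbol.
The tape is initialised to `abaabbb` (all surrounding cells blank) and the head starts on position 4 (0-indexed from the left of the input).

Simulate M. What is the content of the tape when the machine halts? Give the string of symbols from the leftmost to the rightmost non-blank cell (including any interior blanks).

aba_baaaa

state=q0 head=4 tape=abaa[b]bb__   (q0,b)→(q1,_,→)
state=q1 head=5 tape=abaa_[b]b__   (q1,b)→(q1,a,←)
state=q1 head=4 tape=abaa[_]ab__   (q1,_)→(q0,_,→)
state=q0 head=5 tape=abaa_[a]b__   (q0,a)→(q2,_,→)
state=q2 head=6 tape=abaa__[b]__   (q2,b)→(q1,b,←)
state=q1 head=5 tape=abaa_[_]b__   (q1,_)→(q0,_,→)
state=q0 head=6 tape=abaa__[b]__   (q0,b)→(q1,_,→)
state=q1 head=7 tape=abaa___[_]_   (q1,_)→(q0,_,→)
state=q0 head=8 tape=abaa____[_]   (q0,_)→(q0,a,←)
state=q0 head=7 tape=abaa___[_]a   (q0,_)→(q0,a,←)
state=q0 head=6 tape=abaa__[_]aa   (q0,_)→(q0,a,←)
state=q0 head=5 tape=abaa_[_]aaa   (q0,_)→(q0,a,←)
state=q0 head=4 tape=abaa[_]aaaa   (q0,_)→(q0,a,←)
state=q0 head=3 tape=aba[a]aaaaa   (q0,a)→(q2,_,→)
state=q2 head=4 tape=aba_[a]aaaa   (q2,a)→(q1,b,→)
state=q1 head=5 tape=aba_b[a]aaa
The non-blank tape span at halt is aba_baaaa.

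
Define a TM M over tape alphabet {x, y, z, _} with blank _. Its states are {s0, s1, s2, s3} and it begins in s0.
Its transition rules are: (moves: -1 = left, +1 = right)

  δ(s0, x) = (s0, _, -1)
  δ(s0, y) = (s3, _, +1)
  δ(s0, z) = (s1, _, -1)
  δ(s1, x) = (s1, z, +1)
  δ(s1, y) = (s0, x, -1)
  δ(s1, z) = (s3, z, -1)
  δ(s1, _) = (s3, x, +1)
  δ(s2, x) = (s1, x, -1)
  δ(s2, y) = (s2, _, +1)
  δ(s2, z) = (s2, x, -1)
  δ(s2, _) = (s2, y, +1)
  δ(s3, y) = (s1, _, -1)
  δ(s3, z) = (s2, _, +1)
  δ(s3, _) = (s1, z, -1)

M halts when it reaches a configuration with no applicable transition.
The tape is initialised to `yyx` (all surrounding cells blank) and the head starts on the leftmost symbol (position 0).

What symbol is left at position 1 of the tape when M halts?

x

state=s0 head=0 tape=_[y]yx   (s0,y)→(s3,_,+1)
state=s3 head=1 tape=__[y]x   (s3,y)→(s1,_,-1)
state=s1 head=0 tape=_[_]_x   (s1,_)→(s3,x,+1)
state=s3 head=1 tape=_x[_]x   (s3,_)→(s1,z,-1)
state=s1 head=0 tape=_[x]zx   (s1,x)→(s1,z,+1)
state=s1 head=1 tape=_z[z]x   (s1,z)→(s3,z,-1)
state=s3 head=0 tape=_[z]zx   (s3,z)→(s2,_,+1)
state=s2 head=1 tape=__[z]x   (s2,z)→(s2,x,-1)
state=s2 head=0 tape=_[_]xx   (s2,_)→(s2,y,+1)
state=s2 head=1 tape=_y[x]x   (s2,x)→(s1,x,-1)
state=s1 head=0 tape=_[y]xx   (s1,y)→(s0,x,-1)
state=s0 head=-1 tape=[_]xxx
Cell 1 holds x when M halts.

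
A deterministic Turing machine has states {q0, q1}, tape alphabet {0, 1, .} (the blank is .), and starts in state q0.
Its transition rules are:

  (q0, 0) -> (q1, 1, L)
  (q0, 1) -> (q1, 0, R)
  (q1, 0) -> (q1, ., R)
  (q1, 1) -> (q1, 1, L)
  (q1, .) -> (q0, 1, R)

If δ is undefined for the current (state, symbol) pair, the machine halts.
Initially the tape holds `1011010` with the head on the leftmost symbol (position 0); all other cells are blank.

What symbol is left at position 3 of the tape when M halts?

0

q0 | [1]011010..   read 1 → write 0, move R, go to q1
q1 | 0[0]11010..   read 0 → write ., move R, go to q1
q1 | 0.[1]1010..   read 1 → write 1, move L, go to q1
q1 | 0[.]11010..   read . → write 1, move R, go to q0
q0 | 01[1]1010..   read 1 → write 0, move R, go to q1
q1 | 010[1]010..   read 1 → write 1, move L, go to q1
q1 | 01[0]1010..   read 0 → write ., move R, go to q1
q1 | 01.[1]010..   read 1 → write 1, move L, go to q1
q1 | 01[.]1010..   read . → write 1, move R, go to q0
q0 | 011[1]010..   read 1 → write 0, move R, go to q1
q1 | 0110[0]10..   read 0 → write ., move R, go to q1
q1 | 0110.[1]0..   read 1 → write 1, move L, go to q1
q1 | 0110[.]10..   read . → write 1, move R, go to q0
q0 | 01101[1]0..   read 1 → write 0, move R, go to q1
q1 | 011010[0]..   read 0 → write ., move R, go to q1
q1 | 011010.[.].   read . → write 1, move R, go to q0
q0 | 011010.1[.]
Cell 3 holds 0 when M halts.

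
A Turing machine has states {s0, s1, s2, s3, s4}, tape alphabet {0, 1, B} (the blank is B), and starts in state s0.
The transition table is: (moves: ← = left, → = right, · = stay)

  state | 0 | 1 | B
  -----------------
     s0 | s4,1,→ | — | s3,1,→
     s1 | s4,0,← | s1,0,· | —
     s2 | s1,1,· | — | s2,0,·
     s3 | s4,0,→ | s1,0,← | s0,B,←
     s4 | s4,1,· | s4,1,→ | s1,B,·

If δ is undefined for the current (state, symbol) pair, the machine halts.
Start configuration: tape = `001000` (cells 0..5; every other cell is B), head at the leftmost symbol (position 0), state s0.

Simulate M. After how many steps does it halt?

11

state=s0 head=0 tape=[0]01000B   (s0,0)→(s4,1,→)
state=s4 head=1 tape=1[0]1000B   (s4,0)→(s4,1,·)
state=s4 head=1 tape=1[1]1000B   (s4,1)→(s4,1,→)
state=s4 head=2 tape=11[1]000B   (s4,1)→(s4,1,→)
state=s4 head=3 tape=111[0]00B   (s4,0)→(s4,1,·)
state=s4 head=3 tape=111[1]00B   (s4,1)→(s4,1,→)
state=s4 head=4 tape=1111[0]0B   (s4,0)→(s4,1,·)
state=s4 head=4 tape=1111[1]0B   (s4,1)→(s4,1,→)
state=s4 head=5 tape=11111[0]B   (s4,0)→(s4,1,·)
state=s4 head=5 tape=11111[1]B   (s4,1)→(s4,1,→)
state=s4 head=6 tape=111111[B]   (s4,B)→(s1,B,·)
state=s1 head=6 tape=111111[B]
M halts after 11 transitions.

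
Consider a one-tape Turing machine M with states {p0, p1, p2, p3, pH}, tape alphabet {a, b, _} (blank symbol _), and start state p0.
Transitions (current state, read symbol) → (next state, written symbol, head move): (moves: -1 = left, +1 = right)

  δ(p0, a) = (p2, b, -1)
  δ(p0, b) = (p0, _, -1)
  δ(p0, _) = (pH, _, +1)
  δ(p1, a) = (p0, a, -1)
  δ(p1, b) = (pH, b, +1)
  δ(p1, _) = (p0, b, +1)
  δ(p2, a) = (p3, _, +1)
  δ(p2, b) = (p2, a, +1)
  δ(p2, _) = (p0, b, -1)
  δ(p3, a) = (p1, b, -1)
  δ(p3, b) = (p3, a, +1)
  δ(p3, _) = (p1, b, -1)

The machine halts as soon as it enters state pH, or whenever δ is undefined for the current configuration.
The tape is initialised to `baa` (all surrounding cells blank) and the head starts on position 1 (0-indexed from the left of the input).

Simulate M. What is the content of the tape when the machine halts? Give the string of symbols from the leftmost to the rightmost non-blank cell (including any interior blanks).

state=p0 head=1 tape=b[a]a_   (p0,a)→(p2,b,-1)
state=p2 head=0 tape=[b]ba_   (p2,b)→(p2,a,+1)
state=p2 head=1 tape=a[b]a_   (p2,b)→(p2,a,+1)
state=p2 head=2 tape=aa[a]_   (p2,a)→(p3,_,+1)
state=p3 head=3 tape=aa_[_]   (p3,_)→(p1,b,-1)
state=p1 head=2 tape=aa[_]b   (p1,_)→(p0,b,+1)
state=p0 head=3 tape=aab[b]   (p0,b)→(p0,_,-1)
state=p0 head=2 tape=aa[b]_   (p0,b)→(p0,_,-1)
state=p0 head=1 tape=a[a]__   (p0,a)→(p2,b,-1)
state=p2 head=0 tape=[a]b__   (p2,a)→(p3,_,+1)
state=p3 head=1 tape=_[b]__   (p3,b)→(p3,a,+1)
state=p3 head=2 tape=_a[_]_   (p3,_)→(p1,b,-1)
state=p1 head=1 tape=_[a]b_   (p1,a)→(p0,a,-1)
state=p0 head=0 tape=[_]ab_   (p0,_)→(pH,_,+1)
state=pH head=1 tape=_[a]b_
The non-blank tape span at halt is ab.

ab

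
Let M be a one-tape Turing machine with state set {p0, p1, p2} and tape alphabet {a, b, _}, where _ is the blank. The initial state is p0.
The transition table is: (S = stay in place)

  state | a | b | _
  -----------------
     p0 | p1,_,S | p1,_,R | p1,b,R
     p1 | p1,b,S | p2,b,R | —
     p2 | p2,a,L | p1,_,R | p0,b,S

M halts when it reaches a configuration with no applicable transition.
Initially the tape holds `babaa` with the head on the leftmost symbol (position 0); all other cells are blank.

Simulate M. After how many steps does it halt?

state=p0 head=0 tape=[b]abaa__   (p0,b)→(p1,_,R)
state=p1 head=1 tape=_[a]baa__   (p1,a)→(p1,b,S)
state=p1 head=1 tape=_[b]baa__   (p1,b)→(p2,b,R)
state=p2 head=2 tape=_b[b]aa__   (p2,b)→(p1,_,R)
state=p1 head=3 tape=_b_[a]a__   (p1,a)→(p1,b,S)
state=p1 head=3 tape=_b_[b]a__   (p1,b)→(p2,b,R)
state=p2 head=4 tape=_b_b[a]__   (p2,a)→(p2,a,L)
state=p2 head=3 tape=_b_[b]a__   (p2,b)→(p1,_,R)
state=p1 head=4 tape=_b__[a]__   (p1,a)→(p1,b,S)
state=p1 head=4 tape=_b__[b]__   (p1,b)→(p2,b,R)
state=p2 head=5 tape=_b__b[_]_   (p2,_)→(p0,b,S)
state=p0 head=5 tape=_b__b[b]_   (p0,b)→(p1,_,R)
state=p1 head=6 tape=_b__b_[_]
M halts after 12 transitions.

12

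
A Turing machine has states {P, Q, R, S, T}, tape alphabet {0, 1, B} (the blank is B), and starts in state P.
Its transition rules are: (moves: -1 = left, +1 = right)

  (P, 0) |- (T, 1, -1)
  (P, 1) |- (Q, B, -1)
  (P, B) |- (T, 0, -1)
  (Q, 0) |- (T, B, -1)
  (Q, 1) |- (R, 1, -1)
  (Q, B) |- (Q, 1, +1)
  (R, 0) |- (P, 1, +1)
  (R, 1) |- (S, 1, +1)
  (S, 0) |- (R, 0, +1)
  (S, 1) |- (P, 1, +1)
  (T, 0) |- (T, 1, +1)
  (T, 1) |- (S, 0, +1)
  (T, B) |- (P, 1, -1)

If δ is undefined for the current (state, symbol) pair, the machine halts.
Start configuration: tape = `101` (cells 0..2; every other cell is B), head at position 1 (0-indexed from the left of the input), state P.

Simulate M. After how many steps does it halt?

state=P head=1 tape=B1[0]1   (P,0)→(T,1,-1)
state=T head=0 tape=B[1]11   (T,1)→(S,0,+1)
state=S head=1 tape=B0[1]1   (S,1)→(P,1,+1)
state=P head=2 tape=B01[1]   (P,1)→(Q,B,-1)
state=Q head=1 tape=B0[1]B   (Q,1)→(R,1,-1)
state=R head=0 tape=B[0]1B   (R,0)→(P,1,+1)
state=P head=1 tape=B1[1]B   (P,1)→(Q,B,-1)
state=Q head=0 tape=B[1]BB   (Q,1)→(R,1,-1)
state=R head=-1 tape=[B]1BB
M halts after 8 transitions.

8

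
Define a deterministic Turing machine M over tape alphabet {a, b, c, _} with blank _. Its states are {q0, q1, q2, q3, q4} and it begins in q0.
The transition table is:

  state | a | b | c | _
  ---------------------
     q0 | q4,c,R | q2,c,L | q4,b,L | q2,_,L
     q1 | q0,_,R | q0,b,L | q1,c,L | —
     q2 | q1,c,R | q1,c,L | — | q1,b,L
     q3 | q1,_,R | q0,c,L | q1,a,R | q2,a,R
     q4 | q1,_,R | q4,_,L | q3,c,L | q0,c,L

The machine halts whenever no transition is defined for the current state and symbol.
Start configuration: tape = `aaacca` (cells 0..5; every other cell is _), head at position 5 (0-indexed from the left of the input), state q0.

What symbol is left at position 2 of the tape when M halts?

b

state=q0 head=5 tape=___aaacc[a]_   (q0,a)→(q4,c,R)
state=q4 head=6 tape=___aaaccc[_]   (q4,_)→(q0,c,L)
state=q0 head=5 tape=___aaacc[c]c   (q0,c)→(q4,b,L)
state=q4 head=4 tape=___aaac[c]bc   (q4,c)→(q3,c,L)
state=q3 head=3 tape=___aaa[c]cbc   (q3,c)→(q1,a,R)
state=q1 head=4 tape=___aaaa[c]bc   (q1,c)→(q1,c,L)
state=q1 head=3 tape=___aaa[a]cbc   (q1,a)→(q0,_,R)
state=q0 head=4 tape=___aaa_[c]bc   (q0,c)→(q4,b,L)
state=q4 head=3 tape=___aaa[_]bbc   (q4,_)→(q0,c,L)
state=q0 head=2 tape=___aa[a]cbbc   (q0,a)→(q4,c,R)
state=q4 head=3 tape=___aac[c]bbc   (q4,c)→(q3,c,L)
state=q3 head=2 tape=___aa[c]cbbc   (q3,c)→(q1,a,R)
state=q1 head=3 tape=___aaa[c]bbc   (q1,c)→(q1,c,L)
state=q1 head=2 tape=___aa[a]cbbc   (q1,a)→(q0,_,R)
state=q0 head=3 tape=___aa_[c]bbc   (q0,c)→(q4,b,L)
state=q4 head=2 tape=___aa[_]bbbc   (q4,_)→(q0,c,L)
state=q0 head=1 tape=___a[a]cbbbc   (q0,a)→(q4,c,R)
state=q4 head=2 tape=___ac[c]bbbc   (q4,c)→(q3,c,L)
state=q3 head=1 tape=___a[c]cbbbc   (q3,c)→(q1,a,R)
state=q1 head=2 tape=___aa[c]bbbc   (q1,c)→(q1,c,L)
state=q1 head=1 tape=___a[a]cbbbc   (q1,a)→(q0,_,R)
state=q0 head=2 tape=___a_[c]bbbc   (q0,c)→(q4,b,L)
state=q4 head=1 tape=___a[_]bbbbc   (q4,_)→(q0,c,L)
state=q0 head=0 tape=___[a]cbbbbc   (q0,a)→(q4,c,R)
state=q4 head=1 tape=___c[c]bbbbc   (q4,c)→(q3,c,L)
state=q3 head=0 tape=___[c]cbbbbc   (q3,c)→(q1,a,R)
state=q1 head=1 tape=___a[c]bbbbc   (q1,c)→(q1,c,L)
state=q1 head=0 tape=___[a]cbbbbc   (q1,a)→(q0,_,R)
state=q0 head=1 tape=____[c]bbbbc   (q0,c)→(q4,b,L)
state=q4 head=0 tape=___[_]bbbbbc   (q4,_)→(q0,c,L)
state=q0 head=-1 tape=__[_]cbbbbbc   (q0,_)→(q2,_,L)
state=q2 head=-2 tape=_[_]_cbbbbbc   (q2,_)→(q1,b,L)
state=q1 head=-3 tape=[_]b_cbbbbbc
Cell 2 holds b when M halts.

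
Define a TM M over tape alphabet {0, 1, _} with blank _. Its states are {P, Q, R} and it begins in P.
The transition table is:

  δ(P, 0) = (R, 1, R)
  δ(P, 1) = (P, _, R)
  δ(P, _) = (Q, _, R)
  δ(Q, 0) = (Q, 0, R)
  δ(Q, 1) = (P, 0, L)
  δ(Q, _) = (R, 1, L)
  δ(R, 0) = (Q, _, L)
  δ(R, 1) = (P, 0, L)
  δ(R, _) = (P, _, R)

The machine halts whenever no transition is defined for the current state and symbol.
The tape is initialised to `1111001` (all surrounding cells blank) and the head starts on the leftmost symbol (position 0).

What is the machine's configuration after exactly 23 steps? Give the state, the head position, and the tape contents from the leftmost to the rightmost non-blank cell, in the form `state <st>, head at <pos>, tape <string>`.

state Q, head at 5, tape 0

state=P head=0 tape=[1]111001   (P,1)→(P,_,R)
state=P head=1 tape=_[1]11001   (P,1)→(P,_,R)
state=P head=2 tape=__[1]1001   (P,1)→(P,_,R)
state=P head=3 tape=___[1]001   (P,1)→(P,_,R)
state=P head=4 tape=____[0]01   (P,0)→(R,1,R)
state=R head=5 tape=____1[0]1   (R,0)→(Q,_,L)
state=Q head=4 tape=____[1]_1   (Q,1)→(P,0,L)
state=P head=3 tape=___[_]0_1   (P,_)→(Q,_,R)
state=Q head=4 tape=____[0]_1   (Q,0)→(Q,0,R)
state=Q head=5 tape=____0[_]1   (Q,_)→(R,1,L)
state=R head=4 tape=____[0]11   (R,0)→(Q,_,L)
state=Q head=3 tape=___[_]_11   (Q,_)→(R,1,L)
state=R head=2 tape=__[_]1_11   (R,_)→(P,_,R)
state=P head=3 tape=___[1]_11   (P,1)→(P,_,R)
state=P head=4 tape=____[_]11   (P,_)→(Q,_,R)
state=Q head=5 tape=_____[1]1   (Q,1)→(P,0,L)
state=P head=4 tape=____[_]01   (P,_)→(Q,_,R)
state=Q head=5 tape=_____[0]1   (Q,0)→(Q,0,R)
state=Q head=6 tape=_____0[1]   (Q,1)→(P,0,L)
state=P head=5 tape=_____[0]0   (P,0)→(R,1,R)
state=R head=6 tape=_____1[0]   (R,0)→(Q,_,L)
state=Q head=5 tape=_____[1]_   (Q,1)→(P,0,L)
state=P head=4 tape=____[_]0_   (P,_)→(Q,_,R)
state=Q head=5 tape=_____[0]_
After 23 steps: state Q, head at 5, tape 0.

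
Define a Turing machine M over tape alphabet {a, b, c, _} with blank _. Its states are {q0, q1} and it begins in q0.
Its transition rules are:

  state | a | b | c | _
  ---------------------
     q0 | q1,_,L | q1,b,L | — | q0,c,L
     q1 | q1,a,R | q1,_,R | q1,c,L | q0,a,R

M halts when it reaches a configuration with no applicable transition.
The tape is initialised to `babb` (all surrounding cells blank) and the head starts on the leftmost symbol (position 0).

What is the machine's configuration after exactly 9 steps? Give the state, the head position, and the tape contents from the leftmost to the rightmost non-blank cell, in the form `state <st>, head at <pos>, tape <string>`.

state q0, head at 5, tape a_a__a

q0 | _[b]abb__   read b → write b, move L, go to q1
q1 | [_]babb__   read _ → write a, move R, go to q0
q0 | a[b]abb__   read b → write b, move L, go to q1
q1 | [a]babb__   read a → write a, move R, go to q1
q1 | a[b]abb__   read b → write _, move R, go to q1
q1 | a_[a]bb__   read a → write a, move R, go to q1
q1 | a_a[b]b__   read b → write _, move R, go to q1
q1 | a_a_[b]__   read b → write _, move R, go to q1
q1 | a_a__[_]_   read _ → write a, move R, go to q0
q0 | a_a__a[_]
After 9 steps: state q0, head at 5, tape a_a__a.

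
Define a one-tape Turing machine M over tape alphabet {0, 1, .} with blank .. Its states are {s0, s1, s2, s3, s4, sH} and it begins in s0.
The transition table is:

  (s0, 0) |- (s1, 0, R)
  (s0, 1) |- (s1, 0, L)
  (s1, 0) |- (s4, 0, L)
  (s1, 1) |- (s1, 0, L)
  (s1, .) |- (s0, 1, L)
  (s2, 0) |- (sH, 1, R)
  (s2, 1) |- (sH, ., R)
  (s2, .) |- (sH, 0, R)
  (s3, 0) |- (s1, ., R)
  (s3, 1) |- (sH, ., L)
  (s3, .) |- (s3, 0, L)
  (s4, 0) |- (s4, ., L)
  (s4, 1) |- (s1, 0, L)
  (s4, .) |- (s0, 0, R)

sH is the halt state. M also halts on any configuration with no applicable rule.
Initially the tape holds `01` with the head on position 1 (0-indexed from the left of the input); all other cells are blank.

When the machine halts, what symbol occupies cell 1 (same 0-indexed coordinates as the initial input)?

0

s0 | ..0[1]   read 1 → write 0, move L, go to s1
s1 | ..[0]0   read 0 → write 0, move L, go to s4
s4 | .[.]00   read . → write 0, move R, go to s0
s0 | .0[0]0   read 0 → write 0, move R, go to s1
s1 | .00[0]   read 0 → write 0, move L, go to s4
s4 | .0[0]0   read 0 → write ., move L, go to s4
s4 | .[0].0   read 0 → write ., move L, go to s4
s4 | [.]..0   read . → write 0, move R, go to s0
s0 | 0[.].0
Cell 1 holds 0 when M halts.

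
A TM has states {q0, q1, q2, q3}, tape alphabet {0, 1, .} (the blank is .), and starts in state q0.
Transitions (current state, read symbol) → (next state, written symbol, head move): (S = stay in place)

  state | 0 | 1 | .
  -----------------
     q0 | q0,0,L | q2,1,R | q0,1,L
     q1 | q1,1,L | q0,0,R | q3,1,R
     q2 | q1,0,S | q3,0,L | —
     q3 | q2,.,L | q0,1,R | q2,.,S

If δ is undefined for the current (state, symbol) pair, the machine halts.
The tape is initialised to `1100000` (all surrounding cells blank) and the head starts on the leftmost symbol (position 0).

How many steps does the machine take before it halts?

29

state=q0 head=0 tape=[1]100000.   (q0,1)→(q2,1,R)
state=q2 head=1 tape=1[1]00000.   (q2,1)→(q3,0,L)
state=q3 head=0 tape=[1]000000.   (q3,1)→(q0,1,R)
state=q0 head=1 tape=1[0]00000.   (q0,0)→(q0,0,L)
state=q0 head=0 tape=[1]000000.   (q0,1)→(q2,1,R)
state=q2 head=1 tape=1[0]00000.   (q2,0)→(q1,0,S)
state=q1 head=1 tape=1[0]00000.   (q1,0)→(q1,1,L)
state=q1 head=0 tape=[1]100000.   (q1,1)→(q0,0,R)
state=q0 head=1 tape=0[1]00000.   (q0,1)→(q2,1,R)
state=q2 head=2 tape=01[0]0000.   (q2,0)→(q1,0,S)
state=q1 head=2 tape=01[0]0000.   (q1,0)→(q1,1,L)
state=q1 head=1 tape=0[1]10000.   (q1,1)→(q0,0,R)
state=q0 head=2 tape=00[1]0000.   (q0,1)→(q2,1,R)
state=q2 head=3 tape=001[0]000.   (q2,0)→(q1,0,S)
state=q1 head=3 tape=001[0]000.   (q1,0)→(q1,1,L)
state=q1 head=2 tape=00[1]1000.   (q1,1)→(q0,0,R)
state=q0 head=3 tape=000[1]000.   (q0,1)→(q2,1,R)
state=q2 head=4 tape=0001[0]00.   (q2,0)→(q1,0,S)
state=q1 head=4 tape=0001[0]00.   (q1,0)→(q1,1,L)
state=q1 head=3 tape=000[1]100.   (q1,1)→(q0,0,R)
state=q0 head=4 tape=0000[1]00.   (q0,1)→(q2,1,R)
state=q2 head=5 tape=00001[0]0.   (q2,0)→(q1,0,S)
state=q1 head=5 tape=00001[0]0.   (q1,0)→(q1,1,L)
state=q1 head=4 tape=0000[1]10.   (q1,1)→(q0,0,R)
state=q0 head=5 tape=00000[1]0.   (q0,1)→(q2,1,R)
state=q2 head=6 tape=000001[0].   (q2,0)→(q1,0,S)
state=q1 head=6 tape=000001[0].   (q1,0)→(q1,1,L)
state=q1 head=5 tape=00000[1]1.   (q1,1)→(q0,0,R)
state=q0 head=6 tape=000000[1].   (q0,1)→(q2,1,R)
state=q2 head=7 tape=0000001[.]
M halts after 29 transitions.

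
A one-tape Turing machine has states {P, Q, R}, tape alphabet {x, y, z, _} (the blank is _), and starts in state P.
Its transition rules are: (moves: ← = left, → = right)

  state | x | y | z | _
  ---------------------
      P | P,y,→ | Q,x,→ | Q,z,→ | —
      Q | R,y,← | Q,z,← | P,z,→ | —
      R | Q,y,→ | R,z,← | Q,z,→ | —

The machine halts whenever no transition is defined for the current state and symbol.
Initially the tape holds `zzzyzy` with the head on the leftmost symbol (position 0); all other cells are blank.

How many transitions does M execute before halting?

8

state=P head=0 tape=[z]zzyzy_   (P,z)→(Q,z,→)
state=Q head=1 tape=z[z]zyzy_   (Q,z)→(P,z,→)
state=P head=2 tape=zz[z]yzy_   (P,z)→(Q,z,→)
state=Q head=3 tape=zzz[y]zy_   (Q,y)→(Q,z,←)
state=Q head=2 tape=zz[z]zzy_   (Q,z)→(P,z,→)
state=P head=3 tape=zzz[z]zy_   (P,z)→(Q,z,→)
state=Q head=4 tape=zzzz[z]y_   (Q,z)→(P,z,→)
state=P head=5 tape=zzzzz[y]_   (P,y)→(Q,x,→)
state=Q head=6 tape=zzzzzx[_]
M halts after 8 transitions.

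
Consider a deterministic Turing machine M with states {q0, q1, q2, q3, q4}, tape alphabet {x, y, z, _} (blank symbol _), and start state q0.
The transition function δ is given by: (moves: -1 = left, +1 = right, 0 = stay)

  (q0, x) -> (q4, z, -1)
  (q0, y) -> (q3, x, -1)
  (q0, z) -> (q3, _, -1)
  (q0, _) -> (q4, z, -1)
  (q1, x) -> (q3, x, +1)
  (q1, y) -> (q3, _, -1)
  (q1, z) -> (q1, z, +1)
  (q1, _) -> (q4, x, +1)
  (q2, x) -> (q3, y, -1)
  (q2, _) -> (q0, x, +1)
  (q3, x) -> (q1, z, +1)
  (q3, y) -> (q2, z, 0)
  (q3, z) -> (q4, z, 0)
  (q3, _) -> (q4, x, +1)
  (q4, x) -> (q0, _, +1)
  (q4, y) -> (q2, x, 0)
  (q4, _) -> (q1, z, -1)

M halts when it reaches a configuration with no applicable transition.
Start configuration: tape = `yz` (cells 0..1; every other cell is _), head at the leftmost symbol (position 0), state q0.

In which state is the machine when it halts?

q4

q0 | _[y]z   read y → write x, move -1, go to q3
q3 | [_]xz   read _ → write x, move +1, go to q4
q4 | x[x]z   read x → write _, move +1, go to q0
q0 | x_[z]   read z → write _, move -1, go to q3
q3 | x[_]_   read _ → write x, move +1, go to q4
q4 | xx[_]   read _ → write z, move -1, go to q1
q1 | x[x]z   read x → write x, move +1, go to q3
q3 | xx[z]   read z → write z, move 0, go to q4
q4 | xx[z]
No transition is defined for (q4, z); M halts in state q4.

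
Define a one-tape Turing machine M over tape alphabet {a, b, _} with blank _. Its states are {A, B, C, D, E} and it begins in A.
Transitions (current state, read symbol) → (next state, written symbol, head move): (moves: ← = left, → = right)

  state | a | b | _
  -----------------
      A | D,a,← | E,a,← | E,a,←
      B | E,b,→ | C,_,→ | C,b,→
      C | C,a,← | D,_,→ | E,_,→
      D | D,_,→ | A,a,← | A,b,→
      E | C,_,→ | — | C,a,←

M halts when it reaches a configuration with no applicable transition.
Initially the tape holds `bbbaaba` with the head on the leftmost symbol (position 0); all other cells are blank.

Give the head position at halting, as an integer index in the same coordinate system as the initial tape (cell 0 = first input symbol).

state=A head=0 tape=__[b]bbaaba__   (A,b)→(E,a,←)
state=E head=-1 tape=_[_]abbaaba__   (E,_)→(C,a,←)
state=C head=-2 tape=[_]aabbaaba__   (C,_)→(E,_,→)
state=E head=-1 tape=_[a]abbaaba__   (E,a)→(C,_,→)
state=C head=0 tape=__[a]bbaaba__   (C,a)→(C,a,←)
state=C head=-1 tape=_[_]abbaaba__   (C,_)→(E,_,→)
state=E head=0 tape=__[a]bbaaba__   (E,a)→(C,_,→)
state=C head=1 tape=___[b]baaba__   (C,b)→(D,_,→)
state=D head=2 tape=____[b]aaba__   (D,b)→(A,a,←)
state=A head=1 tape=___[_]aaaba__   (A,_)→(E,a,←)
state=E head=0 tape=__[_]aaaaba__   (E,_)→(C,a,←)
state=C head=-1 tape=_[_]aaaaaba__   (C,_)→(E,_,→)
state=E head=0 tape=__[a]aaaaba__   (E,a)→(C,_,→)
state=C head=1 tape=___[a]aaaba__   (C,a)→(C,a,←)
state=C head=0 tape=__[_]aaaaba__   (C,_)→(E,_,→)
state=E head=1 tape=___[a]aaaba__   (E,a)→(C,_,→)
state=C head=2 tape=____[a]aaba__   (C,a)→(C,a,←)
state=C head=1 tape=___[_]aaaba__   (C,_)→(E,_,→)
state=E head=2 tape=____[a]aaba__   (E,a)→(C,_,→)
state=C head=3 tape=_____[a]aba__   (C,a)→(C,a,←)
state=C head=2 tape=____[_]aaba__   (C,_)→(E,_,→)
state=E head=3 tape=_____[a]aba__   (E,a)→(C,_,→)
state=C head=4 tape=______[a]ba__   (C,a)→(C,a,←)
state=C head=3 tape=_____[_]aba__   (C,_)→(E,_,→)
state=E head=4 tape=______[a]ba__   (E,a)→(C,_,→)
state=C head=5 tape=_______[b]a__   (C,b)→(D,_,→)
state=D head=6 tape=________[a]__   (D,a)→(D,_,→)
state=D head=7 tape=_________[_]_   (D,_)→(A,b,→)
state=A head=8 tape=_________b[_]   (A,_)→(E,a,←)
state=E head=7 tape=_________[b]a
At halt the head is at cell 7.

7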